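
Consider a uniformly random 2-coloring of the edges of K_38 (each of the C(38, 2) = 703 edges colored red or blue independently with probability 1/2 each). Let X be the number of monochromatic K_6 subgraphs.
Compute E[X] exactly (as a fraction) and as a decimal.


Let X = Σ_S X_S over the C(38, 6) = 2760681 subsets S of size 6, where X_S = 1 if the K_6 on S is monochromatic.
For a fixed S, the K_6 on S has C(6, 2) = 15 edges. P[all 15 edges red] = (1/2)^15, and likewise for blue, so P[monochromatic] = 2·(1/2)^15 = 2^{1 − 15} = 1/16384.
By linearity: E[X] = C(38, 6) · 2^{1 − 15} = 2760681 · 1/16384 = 2760681/16384.
Numerically: E[X] ≈ 168.4986.

E[X] = C(38,6)·2^(1−C(6,2)) = 2760681/16384 ≈ 168.4986.


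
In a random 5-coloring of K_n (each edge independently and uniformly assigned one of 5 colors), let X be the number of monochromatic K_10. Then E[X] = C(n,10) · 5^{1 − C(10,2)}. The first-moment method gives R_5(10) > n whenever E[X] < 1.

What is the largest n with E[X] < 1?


We need C(n, 10) · 5^{1 − 45} < 1, i.e. C(n, 10) < 5^{45 − 1} = 5684341886080801486968994140625.
Check values of n near the boundary:
  n = 5387: C(5387, 10) = 5624406917627224603154306376491; 5624406917627224603154306376491 < 5684341886080801486968994140625? YES
  n = 5388: C(5388, 10) = 5634865093375880654852250419586; 5634865093375880654852250419586 < 5684341886080801486968994140625? YES
  n = 5389: C(5389, 10) = 5645340767466558997768874792926; 5645340767466558997768874792926 < 5684341886080801486968994140625? YES
  n = 5390: C(5390, 10) = 5655833965919099070255434039753; 5655833965919099070255434039753 < 5684341886080801486968994140625? YES
  n = 5391: C(5391, 10) = 5666344714787188828795213697883; 5666344714787188828795213697883 < 5684341886080801486968994140625? YES
  n = 5392: C(5392, 10) = 5676873040158402483252283957448; 5676873040158402483252283957448 < 5684341886080801486968994140625? YES
  n = 5393: C(5393, 10) = 5687418968154238267170642278008; 5687418968154238267170642278008 < 5684341886080801486968994140625? NO
  n = 5394: C(5394, 10) = 5697982524930156243149785372878; 5697982524930156243149785372878 < 5684341886080801486968994140625? NO
The largest n with C(n, 10) < 5684341886080801486968994140625 is n = 5392 (where E[X] = 5676873040158402483252283957448/5684341886080801486968994140625 ≈ 0.998686). Hence R_5(10) > 5392, i.e. R_5(10) ≥ 5393.

Largest n = 5392; hence R_5(10) > 5392.


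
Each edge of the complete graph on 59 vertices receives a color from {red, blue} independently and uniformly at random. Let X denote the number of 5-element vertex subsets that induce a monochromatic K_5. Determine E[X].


Let X = Σ_S X_S over the C(59, 5) = 5006386 subsets S of size 5, where X_S = 1 if the K_5 on S is monochromatic.
For a fixed S, the K_5 on S has C(5, 2) = 10 edges. P[all 10 edges red] = (1/2)^10, and likewise for blue, so P[monochromatic] = 2·(1/2)^10 = 2^{1 − 10} = 1/512.
By linearity: E[X] = C(59, 5) · 2^{1 − 10} = 5006386 · 1/512 = 2503193/256.
Numerically: E[X] ≈ 9778.09766.

E[X] = C(59,5)·2^(1−C(5,2)) = 2503193/256 ≈ 9778.09766.


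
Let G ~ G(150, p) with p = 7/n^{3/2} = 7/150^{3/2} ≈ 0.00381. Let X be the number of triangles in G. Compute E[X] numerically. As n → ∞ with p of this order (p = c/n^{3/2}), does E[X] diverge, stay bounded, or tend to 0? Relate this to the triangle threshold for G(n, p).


Number of potential triangles: C(150, 3) = 551300.
Each occurs with probability p³ ≈ (0.00381)³ ≈ 5.532016e-08.
By linearity: E[X] = C(150, 3)·p³ ≈ 551300 · 5.532016e-08 ≈ 0.0305.
Since α = 3/2 > 1, p = c/n^{3/2} = o(1/n) is below the triangle threshold p ~ 1/n. Asymptotically E[X] ~ (c³/6)·n^{3(1−α)} = (7³/6)·n^{-1.5} → 0, so by Markov's inequality G has no triangles w.h.p.

E[X] ≈ 0.0305; in regime p = Θ(1/n^{3/2}) E[X] tends to 0 (below the triangle threshold p ~ 1/n).


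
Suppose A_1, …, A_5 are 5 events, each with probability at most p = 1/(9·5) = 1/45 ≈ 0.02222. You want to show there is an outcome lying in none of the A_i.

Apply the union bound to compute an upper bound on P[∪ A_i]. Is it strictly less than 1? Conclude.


Union bound: P[∪_{i=1}^{5} A_i] ≤ Σ_i P[A_i] ≤ 5·p = 5·(1/45) = 1/9.
Numerically: 1/9 ≈ 0.11111.
Is 1/9 < 1? YES.
Since P[∪ A_i] ≤ 1/9 < 1, the complement has P[∩ A_i^c] ≥ 1 − 1/9 = 8/9 > 0, so some outcome avoids every A_i.

5·p = 1/9 ≈ 0.11111; existence CERTIFIED by the union bound.


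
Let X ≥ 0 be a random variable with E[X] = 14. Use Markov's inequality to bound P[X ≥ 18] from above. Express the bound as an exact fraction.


μ = E[X] = 14, a = 18.
Markov: P[X ≥ 18] ≤ μ/a = (14)/18 = 7/9.
Numerically: ≈ 0.778.
(Since a = 18 > μ = 14.000, the bound 7/9 is < 1 and informative.)

P[X ≥ 18] ≤ 7/9 ≈ 0.778.


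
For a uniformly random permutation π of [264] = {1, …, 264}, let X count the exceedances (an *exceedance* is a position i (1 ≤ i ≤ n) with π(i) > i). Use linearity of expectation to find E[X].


Write X = Σ_{i=1}^{264} X_i, where X_i = 1_{π(i) > i}.
For each fixed i, π(i) is uniform over {1, …, 264} (marginal of a uniform permutation), so P[π(i) > i] = (n − i)/n. Summing: Σ_{i=1}^{264} (n − i)/n = (0 + 1 + … + 263)/264 = 264(264 − 1)/(2·264) = (264 − 1)/2.
Hence E[X] = Σ_{i=1}^{264} (264 − i)/264 = 263/2 ≈ 131.50000.

E[X] = 263/2 = 131.50000.


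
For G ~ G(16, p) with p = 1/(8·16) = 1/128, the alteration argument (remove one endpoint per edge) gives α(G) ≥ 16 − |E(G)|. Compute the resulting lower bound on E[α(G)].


E[|E(G)|] = C(16, 2)·p = 120 · (1/128) = 15/16.
E[α(G)] ≥ n − E[|E(G)|] = 16 − 15/16 = 241/16.
Numerically: ≈ 15.06250.
(This is only a lower bound; the true E[α(G)] may be larger.)

E[α(G)] ≥ 241/16 ≈ 15.06250.


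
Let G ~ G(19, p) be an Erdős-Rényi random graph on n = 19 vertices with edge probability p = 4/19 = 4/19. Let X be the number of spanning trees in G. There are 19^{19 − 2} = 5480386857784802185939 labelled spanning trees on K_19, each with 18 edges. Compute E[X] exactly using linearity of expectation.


K_19 has 19^{19 − 2} = 5480386857784802185939 labelled spanning trees.
For each such spanning tree H, let X_H = 1 if all 18 edges of H are present in G. Then P[X_H = 1] = p^{18} = (4/19)^{18} = 68719476736/104127350297911241532841.
By linearity: E[X] = Σ_H E[X_H] = 5480386857784802185939 · p^{18} = 5480386857784802185939 · 68719476736/104127350297911241532841 = 68719476736/19.
Numerically: E[X] ≈ 3.61681e+09.

E[X] = 5480386857784802185939 · (4/19)^{18} = 68719476736/19 ≈ 3.61681e+09.


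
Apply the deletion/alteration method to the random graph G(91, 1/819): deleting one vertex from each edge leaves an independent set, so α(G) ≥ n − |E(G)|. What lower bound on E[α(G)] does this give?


E[|E(G)|] = C(91, 2)·p = 4095 · (1/819) = 5.
E[α(G)] ≥ n − E[|E(G)|] = 91 − 5 = 86.
Numerically: ≈ 86.000000.
(This is only a lower bound; the true E[α(G)] may be larger.)

E[α(G)] ≥ 86 ≈ 86.000000.


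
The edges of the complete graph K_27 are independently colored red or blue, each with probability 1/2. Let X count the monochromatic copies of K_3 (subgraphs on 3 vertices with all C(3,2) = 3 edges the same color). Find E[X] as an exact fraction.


Let X = Σ_S X_S over the C(27, 3) = 2925 subsets S of size 3, where X_S = 1 if the K_3 on S is monochromatic.
For a fixed S, the K_3 on S has C(3, 2) = 3 edges. P[all 3 edges red] = (1/2)^3, and likewise for blue, so P[monochromatic] = 2·(1/2)^3 = 2^{1 − 3} = 1/4.
Summing: E[X] = C(27, 3) · 2^{1 − 3} = 2925 · 1/4 = 2925/4.
Numerically: E[X] ≈ 731.2500.

E[X] = C(27,3)·2^(1−C(3,2)) = 2925/4 ≈ 731.2500.


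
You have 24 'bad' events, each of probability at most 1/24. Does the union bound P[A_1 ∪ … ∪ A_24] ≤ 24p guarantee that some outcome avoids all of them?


Union bound: P[∪_{i=1}^{24} A_i] ≤ Σ_i P[A_i] ≤ 24·p = 24·(1/24) = 1.
Numerically: 1 ≈ 1.0000.
Is 1 < 1? NO.
Since the bound 1 is ≥ 1, the union bound is uninformative here; it does NOT by itself certify existence.

24·p = 1 ≈ 1.0000; existence NOT certified by the union bound.


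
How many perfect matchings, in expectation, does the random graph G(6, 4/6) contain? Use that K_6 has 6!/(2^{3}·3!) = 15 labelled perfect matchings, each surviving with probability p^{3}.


K_6 has 6!/(2^{3}·3!) = 15 labelled perfect matchings.
For each such perfect matching H, let X_H = 1 if all 3 edges of H are present in G. Then P[X_H = 1] = p^{3} = (2/3)^{3} = 8/27.
By linearity of expectation: E[X] = Σ_H E[X_H] = 15 · p^{3} = 15 · 8/27 = 40/9.
Numerically: E[X] ≈ 4.4444.

E[X] = 15 · (2/3)^{3} = 40/9 ≈ 4.4444.


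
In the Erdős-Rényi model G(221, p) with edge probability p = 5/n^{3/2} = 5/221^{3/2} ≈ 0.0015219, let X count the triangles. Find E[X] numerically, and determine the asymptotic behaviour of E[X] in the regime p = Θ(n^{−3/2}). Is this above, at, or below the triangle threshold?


Number of potential triangles: C(221, 3) = 1774630.
Each occurs with probability p³ ≈ (0.0015219)³ ≈ 3.5248836e-09.
By linearity: E[X] = C(221, 3)·p³ ≈ 1774630 · 3.5248836e-09 ≈ 0.00626.
Since α = 3/2 > 1, p = c/n^{3/2} = o(1/n) is below the triangle threshold p ~ 1/n. Asymptotically E[X] ~ (c³/6)·n^{3(1−α)} = (5³/6)·n^{-1.5} → 0, so by Markov's inequality G has no triangles w.h.p.

E[X] ≈ 0.00626; in regime p = Θ(1/n^{3/2}) E[X] tends to 0 (below the triangle threshold p ~ 1/n).


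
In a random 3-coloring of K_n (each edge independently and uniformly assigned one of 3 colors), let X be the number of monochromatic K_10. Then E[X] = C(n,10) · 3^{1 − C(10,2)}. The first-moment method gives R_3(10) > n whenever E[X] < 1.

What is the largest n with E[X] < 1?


We need C(n, 10) · 3^{1 − 45} < 1, i.e. C(n, 10) < 3^{45 − 1} = 984770902183611232881.
Check values of n near the boundary:
  n = 567: C(567, 10) = 873787071273467749398; 873787071273467749398 < 984770902183611232881? YES
  n = 568: C(568, 10) = 889446337783744949208; 889446337783744949208 < 984770902183611232881? YES
  n = 569: C(569, 10) = 905357721286137524328; 905357721286137524328 < 984770902183611232881? YES
  n = 570: C(570, 10) = 921524823451961408691; 921524823451961408691 < 984770902183611232881? YES
  n = 571: C(571, 10) = 937951290893172842001; 937951290893172842001 < 984770902183611232881? YES
  n = 572: C(572, 10) = 954640815642161682606; 954640815642161682606 < 984770902183611232881? YES
  n = 573: C(573, 10) = 971597135635805762226; 971597135635805762226 < 984770902183611232881? YES
  n = 574: C(574, 10) = 988824035203816502691; 988824035203816502691 < 984770902183611232881? NO
  n = 575: C(575, 10) = 1006325345561406175305; 1006325345561406175305 < 984770902183611232881? NO
The largest n with C(n, 10) < 984770902183611232881 is n = 573 (where E[X] = 35985079097622435638/36472996377170786403 ≈ 0.9866). Hence R_3(10) > 573, i.e. R_3(10) ≥ 574.

Largest n = 573; hence R_3(10) > 573.


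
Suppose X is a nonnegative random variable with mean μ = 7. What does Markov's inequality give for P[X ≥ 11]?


μ = E[X] = 7, a = 11.
Markov: P[X ≥ 11] ≤ μ/a = (7)/11 = 7/11.
Numerically: ≈ 0.636.
(Since a = 11 > μ = 7.000, the bound 7/11 is < 1 and informative.)

P[X ≥ 11] ≤ 7/11 ≈ 0.636.


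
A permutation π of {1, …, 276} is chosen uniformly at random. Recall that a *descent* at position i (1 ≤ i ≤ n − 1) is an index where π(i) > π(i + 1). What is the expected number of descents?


Write X = Σ X_I over i = 1, …, 275, with X_I the indicator of one descent.
There are 275 indicators.
For each fixed i, the pair (π(i), π(i+1)) is a uniformly random ordered pair of distinct values from {1, …, 276}; by symmetry P[π(i) > π(i+1)] = 1/2.
By linearity: E[X] = 275 · (1/2) = (276 − 1) · (1/2) = 275/2 ≈ 137.5000.

E[X] = 275/2 = 137.5000.


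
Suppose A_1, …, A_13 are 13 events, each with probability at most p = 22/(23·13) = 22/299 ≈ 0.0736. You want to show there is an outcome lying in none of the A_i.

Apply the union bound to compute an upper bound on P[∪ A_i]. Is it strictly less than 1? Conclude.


Union bound: P[∪_{i=1}^{13} A_i] ≤ Σ_i P[A_i] ≤ 13·p = 13·(22/299) = 22/23.
Numerically: 22/23 ≈ 0.9565.
Is 22/23 < 1? YES.
Since P[∪ A_i] ≤ 22/23 < 1, the complement has P[∩ A_i^c] ≥ 1 − 22/23 = 1/23 > 0, so some outcome avoids every A_i.

13·p = 22/23 ≈ 0.9565; existence CERTIFIED by the union bound.


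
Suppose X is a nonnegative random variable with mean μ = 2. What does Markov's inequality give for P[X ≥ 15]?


μ = E[X] = 2, a = 15.
Markov: P[X ≥ 15] ≤ μ/a = (2)/15 = 2/15.
Numerically: ≈ 0.133333.
(Since a = 15 > μ = 2.000000, the bound 2/15 is < 1 and informative.)

P[X ≥ 15] ≤ 2/15 ≈ 0.133333.


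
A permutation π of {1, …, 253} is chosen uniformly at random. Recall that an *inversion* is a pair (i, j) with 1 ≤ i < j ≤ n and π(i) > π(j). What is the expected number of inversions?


Write X = Σ X_I over the C(253, 2) = 31878 pairs i < j, with X_I the indicator of one inversion.
There are 31878 indicators.
For each fixed pair i < j, the values π(i) and π(j) are two distinct elements of {1, …, 253} in uniformly random order; by symmetry P[π(i) > π(j)] = 1/2.
By linearity: E[X] = 31878 · (1/2) = C(253, 2) · (1/2) = 31878/2 = 15939 ≈ 15939.000000.

E[X] = 15939 = 15939.000000.


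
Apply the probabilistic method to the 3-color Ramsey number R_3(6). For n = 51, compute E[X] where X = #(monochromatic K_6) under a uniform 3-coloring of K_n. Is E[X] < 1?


E[X] = C(51, 6) · 3^{1 − 15} = 18009460 · 3^{−14} = 18009460/4782969.
As a reduced fraction: E[X] = 18009460/4782969 ≈ 3.76533.
Is E[X] < 1? NO.
Since E[X] ≥ 1, the first-moment bound is inconclusive at n = 51; it does NOT by itself certify R_3(6) > 51.

E[X] = 18009460/4782969 ≈ 3.76533; E[X] ≥ 1; first-moment method inconclusive here.


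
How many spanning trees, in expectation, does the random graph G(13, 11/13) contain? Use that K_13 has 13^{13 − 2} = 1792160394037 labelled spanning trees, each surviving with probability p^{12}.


K_13 has 13^{13 − 2} = 1792160394037 labelled spanning trees.
For each such spanning tree H, let X_H = 1 if all 12 edges of H are present in G. Then P[X_H = 1] = p^{12} = (11/13)^{12} = 3138428376721/23298085122481.
Summing the indicators: E[X] = Σ_H E[X_H] = 1792160394037 · p^{12} = 1792160394037 · 3138428376721/23298085122481 = 3138428376721/13.
Numerically: E[X] ≈ 2.4142e+11.

E[X] = 1792160394037 · (11/13)^{12} = 3138428376721/13 ≈ 2.4142e+11.


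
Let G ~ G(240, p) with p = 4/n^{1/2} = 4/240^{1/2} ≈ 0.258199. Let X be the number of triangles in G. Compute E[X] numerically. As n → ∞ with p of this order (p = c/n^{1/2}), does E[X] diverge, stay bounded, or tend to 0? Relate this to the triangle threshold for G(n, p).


Number of potential triangles: C(240, 3) = 2275280.
Each occurs with probability p³ ≈ (0.258199)³ ≈ 1.72132593e-02.
By linearity: E[X] = C(240, 3)·p³ ≈ 2275280 · 1.72132593e-02 ≈ 39164.984658.
Since α = 1/2 < 1, p = c/n^{1/2} ≫ 1/n is above the triangle threshold p ~ 1/n. Asymptotically E[X] ~ (c³/6)·n^{3(1−α)} = (4³/6)·n^{1.5} → ∞; triangles are abundant w.h.p.

E[X] ≈ 39164.984658; in regime p = Θ(1/n^{1/2}) E[X] diverges (above the triangle threshold p ~ 1/n).


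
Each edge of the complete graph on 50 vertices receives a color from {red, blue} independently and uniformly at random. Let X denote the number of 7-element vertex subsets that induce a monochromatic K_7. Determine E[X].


Let X = Σ_S X_S over the C(50, 7) = 99884400 subsets S of size 7, where X_S = 1 if the K_7 on S is monochromatic.
For a fixed S, the K_7 on S has C(7, 2) = 21 edges. P[all 21 edges red] = (1/2)^21, and likewise for blue, so P[monochromatic] = 2·(1/2)^21 = 2^{1 − 21} = 1/1048576.
Summing: E[X] = C(50, 7) · 2^{1 − 21} = 99884400 · 1/1048576 = 6242775/65536.
Numerically: E[X] ≈ 95.2572.

E[X] = C(50,7)·2^(1−C(7,2)) = 6242775/65536 ≈ 95.2572.


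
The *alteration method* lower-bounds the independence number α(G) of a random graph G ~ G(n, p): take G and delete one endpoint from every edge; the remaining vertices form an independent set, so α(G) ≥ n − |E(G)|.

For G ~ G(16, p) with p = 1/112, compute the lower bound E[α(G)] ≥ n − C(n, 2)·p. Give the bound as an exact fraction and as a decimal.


E[|E(G)|] = C(16, 2)·p = 120 · (1/112) = 15/14.
E[α(G)] ≥ n − E[|E(G)|] = 16 − 15/14 = 209/14.
Numerically: ≈ 14.92857.
(This is only a lower bound; the true E[α(G)] may be larger.)

E[α(G)] ≥ 209/14 ≈ 14.92857.


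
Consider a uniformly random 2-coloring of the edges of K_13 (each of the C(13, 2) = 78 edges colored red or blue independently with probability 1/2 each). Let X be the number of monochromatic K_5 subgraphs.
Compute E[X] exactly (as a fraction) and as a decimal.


Let X = Σ_S X_S over the C(13, 5) = 1287 subsets S of size 5, where X_S = 1 if the K_5 on S is monochromatic.
For a fixed S, the K_5 on S has C(5, 2) = 10 edges. P[all 10 edges red] = (1/2)^10, and likewise for blue, so P[monochromatic] = 2·(1/2)^10 = 2^{1 − 10} = 1/512.
By linearity of expectation: E[X] = C(13, 5) · 2^{1 − 10} = 1287 · 1/512 = 1287/512.
Numerically: E[X] ≈ 2.51367.

E[X] = C(13,5)·2^(1−C(5,2)) = 1287/512 ≈ 2.51367.


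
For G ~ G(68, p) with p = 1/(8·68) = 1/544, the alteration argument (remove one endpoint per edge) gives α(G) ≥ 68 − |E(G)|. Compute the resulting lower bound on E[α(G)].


E[|E(G)|] = C(68, 2)·p = 2278 · (1/544) = 67/16.
E[α(G)] ≥ n − E[|E(G)|] = 68 − 67/16 = 1021/16.
Numerically: ≈ 63.81250.
(This is only a lower bound; the true E[α(G)] may be larger.)

E[α(G)] ≥ 1021/16 ≈ 63.81250.


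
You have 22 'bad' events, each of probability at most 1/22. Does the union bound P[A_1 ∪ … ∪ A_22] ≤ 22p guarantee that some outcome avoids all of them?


Union bound: P[∪_{i=1}^{22} A_i] ≤ Σ_i P[A_i] ≤ 22·p = 22·(1/22) = 1.
Numerically: 1 ≈ 1.0000000.
Is 1 < 1? NO.
Since the bound 1 is ≥ 1, the union bound is uninformative here; it does NOT by itself certify existence.

22·p = 1 ≈ 1.0000000; existence NOT certified by the union bound.


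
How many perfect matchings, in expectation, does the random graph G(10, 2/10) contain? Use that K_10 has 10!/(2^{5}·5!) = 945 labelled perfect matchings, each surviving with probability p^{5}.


K_10 has 10!/(2^{5}·5!) = 945 labelled perfect matchings.
For each such perfect matching H, let X_H = 1 if all 5 edges of H are present in G. Then P[X_H = 1] = p^{5} = (1/5)^{5} = 1/3125.
Summing the indicators: E[X] = Σ_H E[X_H] = 945 · p^{5} = 945 · 1/3125 = 189/625.
Numerically: E[X] ≈ 0.302.

E[X] = 945 · (1/5)^{5} = 189/625 ≈ 0.302.


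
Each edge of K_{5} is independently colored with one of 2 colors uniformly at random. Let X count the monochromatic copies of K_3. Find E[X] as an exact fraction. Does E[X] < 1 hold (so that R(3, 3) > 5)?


E[X] = C(5, 3) · 2^{1 − 3} = 10 · 2^{−2} = 10/4.
As a reduced fraction: E[X] = 5/2 ≈ 2.500.
Is E[X] < 1? NO.
Since E[X] ≥ 1, the first-moment bound is inconclusive at n = 5; it does NOT by itself certify R(3, 3) > 5.

E[X] = 5/2 ≈ 2.500; E[X] ≥ 1; first-moment method inconclusive here.


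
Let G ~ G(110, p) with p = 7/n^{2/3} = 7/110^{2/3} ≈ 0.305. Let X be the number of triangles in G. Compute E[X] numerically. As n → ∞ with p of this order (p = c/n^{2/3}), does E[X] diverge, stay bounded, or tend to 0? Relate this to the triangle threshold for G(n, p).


Number of potential triangles: C(110, 3) = 215820.
Each occurs with probability p³ ≈ (0.305)³ ≈ 2.83471e-02.
By linearity: E[X] = C(110, 3)·p³ ≈ 215820 · 2.83471e-02 ≈ 6117.873.
Since α = 2/3 < 1, p = c/n^{2/3} ≫ 1/n is above the triangle threshold p ~ 1/n. Asymptotically E[X] ~ (c³/6)·n^{3(1−α)} = (7³/6)·n^{1} → ∞; triangles are abundant w.h.p.

E[X] ≈ 6117.873; in regime p = Θ(1/n^{2/3}) E[X] diverges (above the triangle threshold p ~ 1/n).


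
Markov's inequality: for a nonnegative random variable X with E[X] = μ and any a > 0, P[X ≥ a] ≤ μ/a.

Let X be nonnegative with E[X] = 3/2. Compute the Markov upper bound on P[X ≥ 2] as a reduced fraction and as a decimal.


μ = E[X] = 3/2, a = 2.
Markov: P[X ≥ 2] ≤ μ/a = (3/2)/2 = 3/4.
Numerically: ≈ 0.7500.
(Since a = 2 > μ = 1.5000, the bound 3/4 is < 1 and informative.)

P[X ≥ 2] ≤ 3/4 ≈ 0.7500.


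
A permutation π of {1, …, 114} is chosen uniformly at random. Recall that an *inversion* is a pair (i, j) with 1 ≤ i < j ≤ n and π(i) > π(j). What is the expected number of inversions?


Write X = Σ X_I over the C(114, 2) = 6441 pairs i < j, with X_I the indicator of one inversion.
There are 6441 indicators.
For each fixed pair i < j, the values π(i) and π(j) are two distinct elements of {1, …, 114} in uniformly random order; by symmetry P[π(i) > π(j)] = 1/2.
By linearity: E[X] = 6441 · (1/2) = C(114, 2) · (1/2) = 6441/2 = 6441/2 ≈ 3220.50000.

E[X] = 6441/2 = 3220.50000.


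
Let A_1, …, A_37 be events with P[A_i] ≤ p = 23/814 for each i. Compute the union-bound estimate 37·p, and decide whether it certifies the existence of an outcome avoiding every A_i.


Union bound: P[∪_{i=1}^{37} A_i] ≤ Σ_i P[A_i] ≤ 37·p = 37·(23/814) = 23/22.
Numerically: 23/22 ≈ 1.0454545.
Is 23/22 < 1? NO.
Since the bound 23/22 is ≥ 1, the union bound is uninformative here; it does NOT by itself certify existence.

37·p = 23/22 ≈ 1.0454545; existence NOT certified by the union bound.


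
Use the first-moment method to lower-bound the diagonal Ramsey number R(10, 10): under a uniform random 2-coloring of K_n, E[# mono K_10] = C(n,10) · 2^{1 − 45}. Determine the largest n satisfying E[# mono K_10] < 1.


We need C(n, 10) · 2^{1 − 45} < 1, i.e. C(n, 10) < 2^{45 − 1} = 17592186044416.
Check values of n near the boundary:
  n = 96: C(96, 10) = 11279926456656; 11279926456656 < 17592186044416? YES
  n = 97: C(97, 10) = 12576469727536; 12576469727536 < 17592186044416? YES
  n = 98: C(98, 10) = 14005614014756; 14005614014756 < 17592186044416? YES
  n = 99: C(99, 10) = 15579278510796; 15579278510796 < 17592186044416? YES
  n = 100: C(100, 10) = 17310309456440; 17310309456440 < 17592186044416? YES
  n = 101: C(101, 10) = 19212541264840; 19212541264840 < 17592186044416? NO
  n = 102: C(102, 10) = 21300860967540; 21300860967540 < 17592186044416? NO
  n = 103: C(103, 10) = 23591276125340; 23591276125340 < 17592186044416? NO
The largest n with C(n, 10) < 17592186044416 is n = 100 (where E[X] = 2163788682055/2199023255552 ≈ 0.98398). Hence R(10, 10) > 100, i.e. R(10, 10) ≥ 101.

Largest n = 100; hence R(10, 10) > 100.


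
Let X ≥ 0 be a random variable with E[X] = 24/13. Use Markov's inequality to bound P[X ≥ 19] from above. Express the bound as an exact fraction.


μ = E[X] = 24/13, a = 19.
Markov: P[X ≥ 19] ≤ μ/a = (24/13)/19 = 24/247.
Numerically: ≈ 0.0972.
(Since a = 19 > μ = 1.8462, the bound 24/247 is < 1 and informative.)

P[X ≥ 19] ≤ 24/247 ≈ 0.0972.


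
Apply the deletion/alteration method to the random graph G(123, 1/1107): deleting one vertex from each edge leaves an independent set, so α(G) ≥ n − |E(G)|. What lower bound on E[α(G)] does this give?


E[|E(G)|] = C(123, 2)·p = 7503 · (1/1107) = 61/9.
E[α(G)] ≥ n − E[|E(G)|] = 123 − 61/9 = 1046/9.
Numerically: ≈ 116.2222.
(This is only a lower bound; the true E[α(G)] may be larger.)

E[α(G)] ≥ 1046/9 ≈ 116.2222.


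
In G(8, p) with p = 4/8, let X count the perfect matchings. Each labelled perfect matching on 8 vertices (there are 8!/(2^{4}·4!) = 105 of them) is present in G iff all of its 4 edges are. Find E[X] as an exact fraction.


K_8 has 8!/(2^{4}·4!) = 105 labelled perfect matchings.
For each such perfect matching H, let X_H = 1 if all 4 edges of H are present in G. Then P[X_H = 1] = p^{4} = (1/2)^{4} = 1/16.
By linearity: E[X] = Σ_H E[X_H] = 105 · p^{4} = 105 · 1/16 = 105/16.
Numerically: E[X] ≈ 6.5625.

E[X] = 105 · (1/2)^{4} = 105/16 ≈ 6.5625.


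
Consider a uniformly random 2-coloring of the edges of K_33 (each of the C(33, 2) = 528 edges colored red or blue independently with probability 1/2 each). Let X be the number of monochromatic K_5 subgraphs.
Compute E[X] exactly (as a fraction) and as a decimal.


Let X = Σ_S X_S over the C(33, 5) = 237336 subsets S of size 5, where X_S = 1 if the K_5 on S is monochromatic.
For a fixed S, the K_5 on S has C(5, 2) = 10 edges. P[all 10 edges red] = (1/2)^10, and likewise for blue, so P[monochromatic] = 2·(1/2)^10 = 2^{1 − 10} = 1/512.
Summing: E[X] = C(33, 5) · 2^{1 − 10} = 237336 · 1/512 = 29667/64.
Numerically: E[X] ≈ 463.546875.

E[X] = C(33,5)·2^(1−C(5,2)) = 29667/64 ≈ 463.546875.


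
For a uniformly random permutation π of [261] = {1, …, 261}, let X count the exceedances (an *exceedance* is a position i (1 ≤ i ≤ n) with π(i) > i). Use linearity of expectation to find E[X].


Write X = Σ_{i=1}^{261} X_i, where X_i = 1_{π(i) > i}.
For each fixed i, π(i) is uniform over {1, …, 261} (marginal of a uniform permutation), so P[π(i) > i] = (n − i)/n. Summing: Σ_{i=1}^{261} (n − i)/n = (0 + 1 + … + 260)/261 = 261(261 − 1)/(2·261) = (261 − 1)/2.
Hence E[X] = Σ_{i=1}^{261} (261 − i)/261 = 130 ≈ 130.00000.

E[X] = 130 = 130.00000.


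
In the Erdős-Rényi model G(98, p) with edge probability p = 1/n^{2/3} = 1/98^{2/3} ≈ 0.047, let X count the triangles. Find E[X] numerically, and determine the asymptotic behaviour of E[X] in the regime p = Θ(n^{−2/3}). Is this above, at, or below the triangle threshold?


Number of potential triangles: C(98, 3) = 152096.
Each occurs with probability p³ ≈ (0.047)³ ≈ 1.04123e-04.
By linearity: E[X] = C(98, 3)·p³ ≈ 152096 · 1.04123e-04 ≈ 15.837.
Since α = 2/3 < 1, p = c/n^{2/3} ≫ 1/n is above the triangle threshold p ~ 1/n. Asymptotically E[X] ~ (c³/6)·n^{3(1−α)} = (1³/6)·n^{1} → ∞; triangles are abundant w.h.p.

E[X] ≈ 15.837; in regime p = Θ(1/n^{2/3}) E[X] diverges (above the triangle threshold p ~ 1/n).


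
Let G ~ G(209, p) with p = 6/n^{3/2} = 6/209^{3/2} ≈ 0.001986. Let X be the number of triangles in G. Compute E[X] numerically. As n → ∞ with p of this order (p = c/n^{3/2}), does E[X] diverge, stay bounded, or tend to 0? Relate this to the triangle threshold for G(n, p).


Number of potential triangles: C(209, 3) = 1499784.
Each occurs with probability p³ ≈ (0.001986)³ ≈ 7.830608e-09.
By linearity: E[X] = C(209, 3)·p³ ≈ 1499784 · 7.830608e-09 ≈ 0.0117.
Since α = 3/2 > 1, p = c/n^{3/2} = o(1/n) is below the triangle threshold p ~ 1/n. Asymptotically E[X] ~ (c³/6)·n^{3(1−α)} = (6³/6)·n^{-1.5} → 0, so by Markov's inequality G has no triangles w.h.p.

E[X] ≈ 0.0117; in regime p = Θ(1/n^{3/2}) E[X] tends to 0 (below the triangle threshold p ~ 1/n).


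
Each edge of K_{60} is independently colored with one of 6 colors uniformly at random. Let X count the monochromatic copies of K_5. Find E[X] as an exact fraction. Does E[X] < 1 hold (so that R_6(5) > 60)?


E[X] = C(60, 5) · 6^{1 − 10} = 5461512 · 6^{−9} = 5461512/10077696.
As a reduced fraction: E[X] = 227563/419904 ≈ 0.54194.
Is E[X] < 1? YES.
Since E[X] < 1, there exists a 6-coloring of K_{60} with no monochromatic K_5; hence R_6(5) > 60.

E[X] = 227563/419904 ≈ 0.54194; E[X] < 1, so R_6(5) > 60.


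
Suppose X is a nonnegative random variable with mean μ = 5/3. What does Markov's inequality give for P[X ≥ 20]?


μ = E[X] = 5/3, a = 20.
Markov: P[X ≥ 20] ≤ μ/a = (5/3)/20 = 1/12.
Numerically: ≈ 0.083333.
(Since a = 20 > μ = 1.666667, the bound 1/12 is < 1 and informative.)

P[X ≥ 20] ≤ 1/12 ≈ 0.083333.


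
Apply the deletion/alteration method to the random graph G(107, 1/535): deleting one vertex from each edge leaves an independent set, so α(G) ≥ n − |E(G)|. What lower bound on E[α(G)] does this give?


E[|E(G)|] = C(107, 2)·p = 5671 · (1/535) = 53/5.
E[α(G)] ≥ n − E[|E(G)|] = 107 − 53/5 = 482/5.
Numerically: ≈ 96.40000.
(This is only a lower bound; the true E[α(G)] may be larger.)

E[α(G)] ≥ 482/5 ≈ 96.40000.


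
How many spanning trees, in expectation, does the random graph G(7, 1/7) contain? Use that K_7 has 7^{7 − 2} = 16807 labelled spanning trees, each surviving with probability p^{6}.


K_7 has 7^{7 − 2} = 16807 labelled spanning trees.
For each such spanning tree H, let X_H = 1 if all 6 edges of H are present in G. Then P[X_H = 1] = p^{6} = (1/7)^{6} = 1/117649.
By linearity of expectation: E[X] = Σ_H E[X_H] = 16807 · p^{6} = 16807 · 1/117649 = 1/7.
Numerically: E[X] ≈ 0.1429.

E[X] = 16807 · (1/7)^{6} = 1/7 ≈ 0.1429.


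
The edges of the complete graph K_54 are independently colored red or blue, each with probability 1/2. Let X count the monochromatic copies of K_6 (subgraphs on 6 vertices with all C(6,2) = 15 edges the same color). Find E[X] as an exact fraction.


Let X = Σ_S X_S over the C(54, 6) = 25827165 subsets S of size 6, where X_S = 1 if the K_6 on S is monochromatic.
For a fixed S, the K_6 on S has C(6, 2) = 15 edges. P[all 15 edges red] = (1/2)^15, and likewise for blue, so P[monochromatic] = 2·(1/2)^15 = 2^{1 − 15} = 1/16384.
By linearity: E[X] = C(54, 6) · 2^{1 − 15} = 25827165 · 1/16384 = 25827165/16384.
Numerically: E[X] ≈ 1576.3651.

E[X] = C(54,6)·2^(1−C(6,2)) = 25827165/16384 ≈ 1576.3651.


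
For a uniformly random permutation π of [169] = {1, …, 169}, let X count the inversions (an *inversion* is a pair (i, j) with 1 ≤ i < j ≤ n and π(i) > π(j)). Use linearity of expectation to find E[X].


Write X = Σ X_I over the C(169, 2) = 14196 pairs i < j, with X_I the indicator of one inversion.
There are 14196 indicators.
For each fixed pair i < j, the values π(i) and π(j) are two distinct elements of {1, …, 169} in uniformly random order; by symmetry P[π(i) > π(j)] = 1/2.
By linearity: E[X] = 14196 · (1/2) = C(169, 2) · (1/2) = 14196/2 = 7098 ≈ 7098.000.

E[X] = 7098 = 7098.000.


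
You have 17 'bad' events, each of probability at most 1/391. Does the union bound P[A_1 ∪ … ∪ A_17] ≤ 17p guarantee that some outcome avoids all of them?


Union bound: P[∪_{i=1}^{17} A_i] ≤ Σ_i P[A_i] ≤ 17·p = 17·(1/391) = 1/23.
Numerically: 1/23 ≈ 0.043.
Is 1/23 < 1? YES.
Since P[∪ A_i] ≤ 1/23 < 1, the complement has P[∩ A_i^c] ≥ 1 − 1/23 = 22/23 > 0, so some outcome avoids every A_i.

17·p = 1/23 ≈ 0.043; existence CERTIFIED by the union bound.


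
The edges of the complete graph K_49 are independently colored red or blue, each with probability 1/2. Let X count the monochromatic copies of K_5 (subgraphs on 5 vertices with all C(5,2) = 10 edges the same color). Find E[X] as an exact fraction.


Let X = Σ_S X_S over the C(49, 5) = 1906884 subsets S of size 5, where X_S = 1 if the K_5 on S is monochromatic.
For a fixed S, the K_5 on S has C(5, 2) = 10 edges. P[all 10 edges red] = (1/2)^10, and likewise for blue, so P[monochromatic] = 2·(1/2)^10 = 2^{1 − 10} = 1/512.
Summing: E[X] = C(49, 5) · 2^{1 − 10} = 1906884 · 1/512 = 476721/128.
Numerically: E[X] ≈ 3724.383.

E[X] = C(49,5)·2^(1−C(5,2)) = 476721/128 ≈ 3724.383.


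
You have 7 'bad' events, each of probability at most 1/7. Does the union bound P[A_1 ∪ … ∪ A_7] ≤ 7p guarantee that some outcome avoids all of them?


Union bound: P[∪_{i=1}^{7} A_i] ≤ Σ_i P[A_i] ≤ 7·p = 7·(1/7) = 1.
Numerically: 1 ≈ 1.00000.
Is 1 < 1? NO.
Since the bound 1 is ≥ 1, the union bound is uninformative here; it does NOT by itself certify existence.

7·p = 1 ≈ 1.00000; existence NOT certified by the union bound.


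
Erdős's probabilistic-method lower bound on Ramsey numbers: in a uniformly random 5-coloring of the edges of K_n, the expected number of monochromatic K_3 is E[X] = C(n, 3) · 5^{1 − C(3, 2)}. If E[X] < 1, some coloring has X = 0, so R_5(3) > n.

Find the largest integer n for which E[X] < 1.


We need C(n, 3) · 5^{1 − 3} < 1, i.e. C(n, 3) < 5^{3 − 1} = 25.
Check values of n near the boundary:
  n = 4: C(4, 3) = 4; 4 < 25? YES
  n = 5: C(5, 3) = 10; 10 < 25? YES
  n = 6: C(6, 3) = 20; 20 < 25? YES
  n = 7: C(7, 3) = 35; 35 < 25? NO
The largest n with C(n, 3) < 25 is n = 6 (where E[X] = 4/5 ≈ 0.800000). Hence R_5(3) > 6, i.e. R_5(3) ≥ 7.

Largest n = 6; hence R_5(3) > 6.


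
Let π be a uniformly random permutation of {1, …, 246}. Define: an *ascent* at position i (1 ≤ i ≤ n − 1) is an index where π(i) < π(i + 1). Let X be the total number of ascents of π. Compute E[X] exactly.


Write X = Σ X_I over i = 1, …, 245, with X_I the indicator of one ascent.
There are 245 indicators.
For each fixed i, the pair (π(i), π(i+1)) is a uniformly random ordered pair of distinct values from {1, …, 246}; by symmetry P[π(i) < π(i+1)] = 1/2.
By linearity: E[X] = 245 · (1/2) = (246 − 1) · (1/2) = 245/2 ≈ 122.500.

E[X] = 245/2 = 122.500.


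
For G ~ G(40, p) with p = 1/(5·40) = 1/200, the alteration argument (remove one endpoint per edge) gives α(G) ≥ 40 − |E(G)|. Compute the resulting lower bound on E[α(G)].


E[|E(G)|] = C(40, 2)·p = 780 · (1/200) = 39/10.
E[α(G)] ≥ n − E[|E(G)|] = 40 − 39/10 = 361/10.
Numerically: ≈ 36.100000.
(This is only a lower bound; the true E[α(G)] may be larger.)

E[α(G)] ≥ 361/10 ≈ 36.100000.


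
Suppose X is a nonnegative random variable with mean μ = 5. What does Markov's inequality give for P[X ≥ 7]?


μ = E[X] = 5, a = 7.
Markov: P[X ≥ 7] ≤ μ/a = (5)/7 = 5/7.
Numerically: ≈ 0.714286.
(Since a = 7 > μ = 5.000000, the bound 5/7 is < 1 and informative.)

P[X ≥ 7] ≤ 5/7 ≈ 0.714286.


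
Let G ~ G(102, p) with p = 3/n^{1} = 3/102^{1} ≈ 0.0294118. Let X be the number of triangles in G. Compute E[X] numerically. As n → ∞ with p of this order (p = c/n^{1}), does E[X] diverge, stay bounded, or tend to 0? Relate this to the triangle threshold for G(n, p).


Number of potential triangles: C(102, 3) = 171700.
Each occurs with probability p³ ≈ (0.0294118)³ ≈ 2.54427030e-05.
By linearity: E[X] = C(102, 3)·p³ ≈ 171700 · 2.54427030e-05 ≈ 4.368512.
Here α = 1, so p = 3/n is exactly at the triangle threshold p ~ 1/n. Asymptotically E[X] → c³/6 = 3³/6 = 9/2 ≈ 4.500000, a bounded constant. In this regime the triangle count is asymptotically Poisson(c³/6).

E[X] ≈ 4.368512; in regime p = Θ(1/n^{1}) E[X] stays bounded (at the triangle threshold p ~ 1/n).


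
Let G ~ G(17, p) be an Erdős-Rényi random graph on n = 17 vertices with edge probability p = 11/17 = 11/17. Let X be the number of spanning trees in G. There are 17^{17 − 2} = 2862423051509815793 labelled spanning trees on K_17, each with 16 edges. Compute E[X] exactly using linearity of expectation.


K_17 has 17^{17 − 2} = 2862423051509815793 labelled spanning trees.
For each such spanning tree H, let X_H = 1 if all 16 edges of H are present in G. Then P[X_H = 1] = p^{16} = (11/17)^{16} = 45949729863572161/48661191875666868481.
By linearity: E[X] = Σ_H E[X_H] = 2862423051509815793 · p^{16} = 2862423051509815793 · 45949729863572161/48661191875666868481 = 45949729863572161/17.
Numerically: E[X] ≈ 2.703e+15.

E[X] = 2862423051509815793 · (11/17)^{16} = 45949729863572161/17 ≈ 2.703e+15.


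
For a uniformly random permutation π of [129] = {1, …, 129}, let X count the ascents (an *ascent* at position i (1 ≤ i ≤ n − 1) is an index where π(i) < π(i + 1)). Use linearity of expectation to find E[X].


Write X = Σ X_I over i = 1, …, 128, with X_I the indicator of one ascent.
There are 128 indicators.
For each fixed i, the pair (π(i), π(i+1)) is a uniformly random ordered pair of distinct values from {1, …, 129}; by symmetry P[π(i) < π(i+1)] = 1/2.
By linearity: E[X] = 128 · (1/2) = (129 − 1) · (1/2) = 64 ≈ 64.0000.

E[X] = 64 = 64.0000.


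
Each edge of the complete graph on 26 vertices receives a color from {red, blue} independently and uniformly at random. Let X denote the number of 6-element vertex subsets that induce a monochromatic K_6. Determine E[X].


Let X = Σ_S X_S over the C(26, 6) = 230230 subsets S of size 6, where X_S = 1 if the K_6 on S is monochromatic.
For a fixed S, the K_6 on S has C(6, 2) = 15 edges. P[all 15 edges red] = (1/2)^15, and likewise for blue, so P[monochromatic] = 2·(1/2)^15 = 2^{1 − 15} = 1/16384.
By linearity: E[X] = C(26, 6) · 2^{1 − 15} = 230230 · 1/16384 = 115115/8192.
Numerically: E[X] ≈ 14.052124.

E[X] = C(26,6)·2^(1−C(6,2)) = 115115/8192 ≈ 14.052124.


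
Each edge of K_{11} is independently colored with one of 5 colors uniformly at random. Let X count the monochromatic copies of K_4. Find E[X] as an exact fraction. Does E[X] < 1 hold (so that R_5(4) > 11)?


E[X] = C(11, 4) · 5^{1 − 6} = 330 · 5^{−5} = 330/3125.
As a reduced fraction: E[X] = 66/625 ≈ 0.105600.
Is E[X] < 1? YES.
Since E[X] < 1, there exists a 5-coloring of K_{11} with no monochromatic K_4; hence R_5(4) > 11.

E[X] = 66/625 ≈ 0.105600; E[X] < 1, so R_5(4) > 11.


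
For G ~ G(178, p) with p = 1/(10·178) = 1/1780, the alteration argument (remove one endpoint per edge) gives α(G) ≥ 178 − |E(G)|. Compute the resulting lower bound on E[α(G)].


E[|E(G)|] = C(178, 2)·p = 15753 · (1/1780) = 177/20.
E[α(G)] ≥ n − E[|E(G)|] = 178 − 177/20 = 3383/20.
Numerically: ≈ 169.1500.
(This is only a lower bound; the true E[α(G)] may be larger.)

E[α(G)] ≥ 3383/20 ≈ 169.1500.


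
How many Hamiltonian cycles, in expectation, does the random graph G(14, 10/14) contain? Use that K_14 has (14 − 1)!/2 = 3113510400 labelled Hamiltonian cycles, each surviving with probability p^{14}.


K_14 has (14 − 1)!/2 = 3113510400 labelled Hamiltonian cycles.
For each such Hamiltonian cycle H, let X_H = 1 if all 14 edges of H are present in G. Then P[X_H = 1] = p^{14} = (5/7)^{14} = 6103515625/678223072849.
By linearity: E[X] = Σ_H E[X_H] = 3113510400 · p^{14} = 3113510400 · 6103515625/678223072849 = 2714765625000000000/96889010407.
Numerically: E[X] ≈ 2.8e+07.

E[X] = 3113510400 · (5/7)^{14} = 2714765625000000000/96889010407 ≈ 2.8e+07.


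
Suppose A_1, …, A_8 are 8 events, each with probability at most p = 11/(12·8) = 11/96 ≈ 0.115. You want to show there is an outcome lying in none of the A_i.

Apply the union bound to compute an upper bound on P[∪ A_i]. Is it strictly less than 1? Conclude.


Union bound: P[∪_{i=1}^{8} A_i] ≤ Σ_i P[A_i] ≤ 8·p = 8·(11/96) = 11/12.
Numerically: 11/12 ≈ 0.917.
Is 11/12 < 1? YES.
Since P[∪ A_i] ≤ 11/12 < 1, the complement has P[∩ A_i^c] ≥ 1 − 11/12 = 1/12 > 0, so some outcome avoids every A_i.

8·p = 11/12 ≈ 0.917; existence CERTIFIED by the union bound.


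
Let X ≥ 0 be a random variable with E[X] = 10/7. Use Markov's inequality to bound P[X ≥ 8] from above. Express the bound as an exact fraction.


μ = E[X] = 10/7, a = 8.
Markov: P[X ≥ 8] ≤ μ/a = (10/7)/8 = 5/28.
Numerically: ≈ 0.178571.
(Since a = 8 > μ = 1.428571, the bound 5/28 is < 1 and informative.)

P[X ≥ 8] ≤ 5/28 ≈ 0.178571.


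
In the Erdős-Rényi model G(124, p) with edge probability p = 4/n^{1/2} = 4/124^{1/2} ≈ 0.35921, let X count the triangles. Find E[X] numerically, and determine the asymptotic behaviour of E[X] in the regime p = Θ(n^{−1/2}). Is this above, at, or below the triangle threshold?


Number of potential triangles: C(124, 3) = 310124.
Each occurs with probability p³ ≈ (0.35921)³ ≈ 4.6349755e-02.
By linearity: E[X] = C(124, 3)·p³ ≈ 310124 · 4.6349755e-02 ≈ 14374.17153.
Since α = 1/2 < 1, p = c/n^{1/2} ≫ 1/n is above the triangle threshold p ~ 1/n. Asymptotically E[X] ~ (c³/6)·n^{3(1−α)} = (4³/6)·n^{1.5} → ∞; triangles are abundant w.h.p.

E[X] ≈ 14374.17153; in regime p = Θ(1/n^{1/2}) E[X] diverges (above the triangle threshold p ~ 1/n).
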